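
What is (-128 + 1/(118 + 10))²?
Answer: 268402689/16384 ≈ 16382.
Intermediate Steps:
(-128 + 1/(118 + 10))² = (-128 + 1/128)² = (-16383/128)² = 268402689/16384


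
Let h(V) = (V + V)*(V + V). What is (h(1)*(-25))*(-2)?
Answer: 200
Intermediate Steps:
h(V) = 4*V**2 (h(V) = (2*V)*(2*V) = 4*V**2)
(h(1)*(-25))*(-2) = ((4*1**2)*(-25))*(-2) = ((4*1)*(-25))*(-2) = (4*(-25))*(-2) = -100*(-2) = 200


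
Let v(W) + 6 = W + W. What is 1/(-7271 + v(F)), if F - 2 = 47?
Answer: -1/7179 ≈ -0.00013930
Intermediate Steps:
F = 49 (F = 2 + 47 = 49)
v(W) = -6 + 2*W (v(W) = -6 + (W + W) = -6 + 2*W)
1/(-7271 + v(F)) = 1/(-7271 + (-6 + 2*49)) = 1/(-7271 + (-6 + 98)) = 1/(-7271 + 92) = 1/(-7179) = -1/7179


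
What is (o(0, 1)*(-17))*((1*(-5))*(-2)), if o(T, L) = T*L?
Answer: 0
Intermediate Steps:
o(T, L) = L*T
(o(0, 1)*(-17))*((1*(-5))*(-2)) = ((1*0)*(-17))*((1*(-5))*(-2)) = (0*(-17))*(-5*(-2)) = 0*10 = 0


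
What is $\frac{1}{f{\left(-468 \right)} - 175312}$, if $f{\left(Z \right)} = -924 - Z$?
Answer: $- \frac{1}{175768} \approx -5.6893 \cdot 10^{-6}$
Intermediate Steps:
$\frac{1}{f{\left(-468 \right)} - 175312} = \frac{1}{\left(-924 - -468\right) - 175312} = \frac{1}{\left(-924 + 468\right) - 175312} = \frac{1}{-456 - 175312} = \frac{1}{-175768} = - \frac{1}{175768}$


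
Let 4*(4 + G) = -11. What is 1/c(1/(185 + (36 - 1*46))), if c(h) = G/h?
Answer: -4/4725 ≈ -0.00084656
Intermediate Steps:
G = -27/4 (G = -4 + (¼)*(-11) = -4 - 11/4 = -27/4 ≈ -6.7500)
c(h) = -27/(4*h)
1/c(1/(185 + (36 - 1*46))) = 1/(-(5967/4 - 621/2)) = 1/(-27/(4*(1/(185 + (36 - 46))))) = 1/(-27/(4*(1/(185 - 10)))) = 1/(-27/(4*(1/175))) = 1/(-27/(4*1/175)) = 1/(-27/4*175) = 1/(-4725/4) = -4/4725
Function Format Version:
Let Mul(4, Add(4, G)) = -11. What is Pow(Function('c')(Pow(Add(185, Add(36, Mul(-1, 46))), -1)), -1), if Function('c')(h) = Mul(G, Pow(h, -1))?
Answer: Rational(-4, 4725) ≈ -0.00084656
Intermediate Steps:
G = Rational(-27, 4) (G = Add(-4, Mul(Rational(1, 4), -11)) = Add(-4, Rational(-11, 4)) = Rational(-27, 4) ≈ -6.7500)
Function('c')(h) = Mul(Rational(-27, 4), Pow(h, -1))
Pow(Function('c')(Pow(Add(185, Add(36, Mul(-1, 46))), -1)), -1) = Pow(Mul(Rational(-27, 4), Pow(Pow(Add(185, Add(36, Mul(-1, 46))), -1), -1)), -1) = Pow(Mul(Rational(-27, 4), Pow(Pow(Add(185, Add(36, -46)), -1), -1)), -1) = Pow(Mul(Rational(-27, 4), Pow(Pow(Add(185, -10), -1), -1)), -1) = Pow(Mul(Rational(-27, 4), Pow(Pow(175, -1), -1)), -1) = Pow(Mul(Rational(-27, 4), Pow(Rational(1, 175), -1)), -1) = Pow(Mul(Rational(-27, 4), 175), -1) = Pow(Rational(-4725, 4), -1) = Rational(-4, 4725)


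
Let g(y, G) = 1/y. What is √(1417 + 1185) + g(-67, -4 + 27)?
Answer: -1/67 + √2602 ≈ 50.995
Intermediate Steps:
√(1417 + 1185) + g(-67, -4 + 27) = √(1417 + 1185) + 1/(-67) = √2602 - 1/67 = -1/67 + √2602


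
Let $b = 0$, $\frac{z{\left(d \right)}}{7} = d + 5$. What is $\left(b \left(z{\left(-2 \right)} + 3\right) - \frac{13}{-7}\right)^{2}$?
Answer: $\frac{169}{49} \approx 3.449$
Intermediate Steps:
$z{\left(d \right)} = 35 + 7 d$ ($z{\left(d \right)} = 7 \left(d + 5\right) = 7 \left(5 + d\right) = 35 + 7 d$)
$\left(b \left(z{\left(-2 \right)} + 3\right) - \frac{13}{-7}\right)^{2} = \left(0 \left(\left(35 + 7 \left(-2\right)\right) + 3\right) - \frac{13}{-7}\right)^{2} = \left(0 \left(\left(35 - 14\right) + 3\right) - - \frac{13}{7}\right)^{2} = \left(0 \left(21 + 3\right) + \frac{13}{7}\right)^{2} = \left(0 \cdot 24 + \frac{13}{7}\right)^{2} = \left(0 + \frac{13}{7}\right)^{2} = \left(\frac{13}{7}\right)^{2} = \frac{169}{49}$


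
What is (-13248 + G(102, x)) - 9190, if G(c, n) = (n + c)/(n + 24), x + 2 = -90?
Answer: -762897/34 ≈ -22438.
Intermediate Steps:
x = -92 (x = -2 - 90 = -92)
G(c, n) = (c + n)/(24 + n)
(-13248 + G(102, x)) - 9190 = (-13248 + (102 - 92)/(24 - 92)) - 9190 = (-13248 + 10/(-68)) - 9190 = (-13248 - 1/68*10) - 9190 = (-13248 - 5/34) - 9190 = -450437/34 - 9190 = -762897/34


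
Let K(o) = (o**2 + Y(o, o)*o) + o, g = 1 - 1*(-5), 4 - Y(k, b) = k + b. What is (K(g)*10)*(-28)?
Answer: 1680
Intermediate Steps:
Y(k, b) = 4 - b - k (Y(k, b) = 4 - (k + b) = 4 - (b + k) = 4 + (-b - k) = 4 - b - k)
g = 6 (g = 1 + 5 = 6)
K(o) = o + o**2 + o*(4 - 2*o) (K(o) = (o**2 + (4 - o - o)*o) + o = (o**2 + (4 - 2*o)*o) + o = (o**2 + o*(4 - 2*o)) + o = o + o**2 + o*(4 - 2*o))
(K(g)*10)*(-28) = ((6*(5 - 1*6))*10)*(-28) = ((6*(5 - 6))*10)*(-28) = ((6*(-1))*10)*(-28) = -6*10*(-28) = -60*(-28) = 1680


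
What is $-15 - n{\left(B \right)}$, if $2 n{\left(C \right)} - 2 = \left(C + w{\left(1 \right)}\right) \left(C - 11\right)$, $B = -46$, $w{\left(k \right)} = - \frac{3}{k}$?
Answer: $- \frac{2825}{2} \approx -1412.5$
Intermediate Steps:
$n{\left(C \right)} = 1 + \frac{\left(-11 + C\right) \left(-3 + C\right)}{2}$ ($n{\left(C \right)} = 1 + \frac{\left(C - \frac{3}{1}\right) \left(C - 11\right)}{2} = 1 + \frac{\left(C - 3\right) \left(-11 + C\right)}{2} = 1 + \frac{\left(-3 + C\right) \left(-11 + C\right)}{2} = 1 + \frac{\left(-11 + C\right) \left(-3 + C\right)}{2}$)
$-15 - n{\left(B \right)} = -15 - \left(\frac{35}{2} + \frac{\left(-46\right)^{2}}{2} - -322\right) = -15 - \left(\frac{35}{2} + \frac{1}{2} \cdot 2116 + 322\right) = -15 - \left(\frac{35}{2} + 1058 + 322\right) = -15 - \frac{2795}{2} = - \frac{2825}{2}$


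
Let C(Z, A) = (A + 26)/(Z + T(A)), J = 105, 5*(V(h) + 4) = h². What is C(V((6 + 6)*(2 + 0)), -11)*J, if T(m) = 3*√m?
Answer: 4378500/311611 - 118125*I*√11/311611 ≈ 14.051 - 1.2573*I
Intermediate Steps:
V(h) = -4 + h²/5
C(Z, A) = (26 + A)/(Z + 3*√A) (C(Z, A) = (A + 26)/(Z + 3*√A) = (26 + A)/(Z + 3*√A))
C(V((6 + 6)*(2 + 0)), -11)*J = ((26 - 11)/((-4 + ((6 + 6)*(2 + 0))²/5) + 3*√(-11)))*105 = (15/((-4 + (12*2)²/5) + 3*(I*√11)))*105 = (15/((-4 + (⅕)*24²) + 3*I*√11))*105 = (15/((-4 + (⅕)*576) + 3*I*√11))*105 = (15/((-4 + 576/5) + 3*I*√11))*105 = (15/(556/5 + 3*I*√11))*105 = 1575/(556/5 + 3*I*√11)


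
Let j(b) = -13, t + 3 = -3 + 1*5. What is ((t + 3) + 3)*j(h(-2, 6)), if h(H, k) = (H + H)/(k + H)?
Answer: -65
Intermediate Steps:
t = -1 (t = -3 + (-3 + 1*5) = -3 + (-3 + 5) = -3 + 2 = -1)
h(H, k) = 2*H/(H + k) (h(H, k) = (2*H)/(H + k) = 2*H/(H + k))
((t + 3) + 3)*j(h(-2, 6)) = ((-1 + 3) + 3)*(-13) = (2 + 3)*(-13) = 5*(-13) = -65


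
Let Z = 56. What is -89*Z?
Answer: -4984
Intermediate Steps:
-89*Z = -89*56 = -4984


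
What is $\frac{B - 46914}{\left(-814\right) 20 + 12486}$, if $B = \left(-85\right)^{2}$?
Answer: $\frac{39689}{3794} \approx 10.461$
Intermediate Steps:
$B = 7225$
$\frac{B - 46914}{\left(-814\right) 20 + 12486} = \frac{7225 - 46914}{\left(-814\right) 20 + 12486} = - \frac{39689}{-16280 + 12486} = - \frac{39689}{-3794} = \left(-39689\right) \left(- \frac{1}{3794}\right) = \frac{39689}{3794}$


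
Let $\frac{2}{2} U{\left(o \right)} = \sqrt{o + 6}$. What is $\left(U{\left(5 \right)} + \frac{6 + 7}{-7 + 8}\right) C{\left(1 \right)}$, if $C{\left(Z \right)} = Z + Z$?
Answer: $26 + 2 \sqrt{11} \approx 32.633$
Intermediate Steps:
$C{\left(Z \right)} = 2 Z$
$U{\left(o \right)} = \sqrt{6 + o}$ ($U{\left(o \right)} = \sqrt{o + 6} = \sqrt{6 + o}$)
$\left(U{\left(5 \right)} + \frac{6 + 7}{-7 + 8}\right) C{\left(1 \right)} = \left(\sqrt{6 + 5} + \frac{6 + 7}{-7 + 8}\right) 2 \cdot 1 = \left(\sqrt{11} + \frac{13}{1}\right) 2 = \left(\sqrt{11} + 13 \cdot 1\right) 2 = \left(\sqrt{11} + 13\right) 2 = \left(13 + \sqrt{11}\right) 2 = 26 + 2 \sqrt{11}$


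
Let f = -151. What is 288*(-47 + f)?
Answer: -57024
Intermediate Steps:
288*(-47 + f) = 288*(-47 - 151) = 288*(-198) = -57024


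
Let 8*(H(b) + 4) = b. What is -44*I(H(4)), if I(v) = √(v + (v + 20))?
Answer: -44*√13 ≈ -158.64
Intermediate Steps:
H(b) = -4 + b/8
I(v) = √(20 + 2*v) (I(v) = √(v + (20 + v)) = √(20 + 2*v))
-44*I(H(4)) = -44*√(20 + 2*(-4 + (⅛)*4)) = -44*√(20 + 2*(-4 + ½)) = -44*√(20 + 2*(-7/2)) = -44*√(20 - 7) = -44*√13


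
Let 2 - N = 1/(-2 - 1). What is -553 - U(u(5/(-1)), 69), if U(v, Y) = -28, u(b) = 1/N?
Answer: -525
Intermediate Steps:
N = 7/3 (N = 2 - 1/(-2 - 1) = 2 - 1/(-3) = 2 - 1*(-⅓) = 2 + ⅓ = 7/3 ≈ 2.3333)
u(b) = 3/7 (u(b) = 1/(7/3) = 3/7)
-553 - U(u(5/(-1)), 69) = -553 - 1*(-28) = -553 + 28 = -525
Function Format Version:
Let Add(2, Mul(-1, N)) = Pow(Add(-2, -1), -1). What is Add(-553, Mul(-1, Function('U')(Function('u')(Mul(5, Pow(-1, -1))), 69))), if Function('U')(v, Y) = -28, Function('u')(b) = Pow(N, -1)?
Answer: -525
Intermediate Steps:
N = Rational(7, 3) (N = Add(2, Mul(-1, Pow(Add(-2, -1), -1))) = Add(2, Mul(-1, Pow(-3, -1))) = Add(2, Mul(-1, Rational(-1, 3))) = Add(2, Rational(1, 3)) = Rational(7, 3) ≈ 2.3333)
Function('u')(b) = Rational(3, 7) (Function('u')(b) = Pow(Rational(7, 3), -1) = Rational(3, 7))
Add(-553, Mul(-1, Function('U')(Function('u')(Mul(5, Pow(-1, -1))), 69))) = Add(-553, Mul(-1, -28)) = Add(-553, 28) = -525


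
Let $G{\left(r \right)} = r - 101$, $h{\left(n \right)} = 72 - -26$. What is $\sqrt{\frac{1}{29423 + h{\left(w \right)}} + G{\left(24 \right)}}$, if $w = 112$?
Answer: $\frac{2 i \sqrt{16776164359}}{29521} \approx 8.775 i$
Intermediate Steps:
$h{\left(n \right)} = 98$ ($h{\left(n \right)} = 72 + 26 = 98$)
$G{\left(r \right)} = -101 + r$ ($G{\left(r \right)} = r - 101 = -101 + r$)
$\sqrt{\frac{1}{29423 + h{\left(w \right)}} + G{\left(24 \right)}} = \sqrt{\frac{1}{29423 + 98} + \left(-101 + 24\right)} = \sqrt{\frac{1}{29521} - 77} = \sqrt{- \frac{2273116}{29521}} = \frac{2 i \sqrt{16776164359}}{29521}$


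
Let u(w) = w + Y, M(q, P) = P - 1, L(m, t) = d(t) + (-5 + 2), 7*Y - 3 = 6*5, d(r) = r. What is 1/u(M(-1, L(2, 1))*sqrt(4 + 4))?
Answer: -77/813 - 98*sqrt(2)/813 ≈ -0.26518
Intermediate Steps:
Y = 33/7 (Y = 3/7 + (6*5)/7 = 3/7 + (1/7)*30 = 3/7 + 30/7 = 33/7 ≈ 4.7143)
L(m, t) = -3 + t (L(m, t) = t + (-5 + 2) = t - 3 = -3 + t)
M(q, P) = -1 + P
u(w) = 33/7 + w (u(w) = w + 33/7 = 33/7 + w)
1/u(M(-1, L(2, 1))*sqrt(4 + 4)) = 1/(33/7 + (-1 + (-3 + 1))*sqrt(4 + 4)) = 1/(33/7 + (-1 - 2)*sqrt(8)) = 1/(33/7 - 6*sqrt(2))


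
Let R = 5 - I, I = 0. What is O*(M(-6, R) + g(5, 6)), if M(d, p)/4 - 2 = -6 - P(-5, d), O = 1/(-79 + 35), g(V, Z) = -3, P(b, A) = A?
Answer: -5/44 ≈ -0.11364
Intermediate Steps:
R = 5 (R = 5 - 1*0 = 5 + 0 = 5)
O = -1/44 (O = 1/(-44) = -1/44 ≈ -0.022727)
M(d, p) = -16 - 4*d (M(d, p) = 8 + 4*(-6 - d) = 8 + (-24 - 4*d) = -16 - 4*d)
O*(M(-6, R) + g(5, 6)) = -((-16 - 4*(-6)) - 3)/44 = -((-16 + 24) - 3)/44 = -(8 - 3)/44 = -1/44*5 = -5/44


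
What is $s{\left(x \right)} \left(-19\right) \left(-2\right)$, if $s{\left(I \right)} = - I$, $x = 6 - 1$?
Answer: $-190$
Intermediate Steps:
$x = 5$
$s{\left(x \right)} \left(-19\right) \left(-2\right) = \left(-1\right) 5 \left(-19\right) \left(-2\right) = \left(-5\right) \left(-19\right) \left(-2\right) = 95 \left(-2\right) = -190$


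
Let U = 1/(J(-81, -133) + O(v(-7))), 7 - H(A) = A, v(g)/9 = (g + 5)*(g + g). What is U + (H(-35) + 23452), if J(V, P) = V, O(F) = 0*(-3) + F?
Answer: 4017475/171 ≈ 23494.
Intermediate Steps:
v(g) = 18*g*(5 + g) (v(g) = 9*((g + 5)*(g + g)) = 9*((5 + g)*(2*g)) = 9*(2*g*(5 + g)) = 18*g*(5 + g))
H(A) = 7 - A
O(F) = F (O(F) = 0 + F = F)
U = 1/171 (U = 1/(-81 + 18*(-7)*(5 - 7)) = 1/(-81 + 18*(-7)*(-2)) = 1/(-81 + 252) = 1/171 ≈ 0.0058480)
U + (H(-35) + 23452) = 1/171 + ((7 - 1*(-35)) + 23452) = 1/171 + ((7 + 35) + 23452) = 1/171 + (42 + 23452) = 1/171 + 23494 = 4017475/171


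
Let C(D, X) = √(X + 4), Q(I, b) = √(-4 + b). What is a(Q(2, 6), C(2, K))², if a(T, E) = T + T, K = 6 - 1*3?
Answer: 8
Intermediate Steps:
K = 3 (K = 6 - 3 = 3)
C(D, X) = √(4 + X)
a(T, E) = 2*T
a(Q(2, 6), C(2, K))² = (2*√(-4 + 6))² = (2*√2)² = 8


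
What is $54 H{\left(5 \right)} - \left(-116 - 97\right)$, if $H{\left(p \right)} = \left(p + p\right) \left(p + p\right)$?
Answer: $5613$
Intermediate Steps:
$H{\left(p \right)} = 4 p^{2}$ ($H{\left(p \right)} = 2 p 2 p = 4 p^{2}$)
$54 H{\left(5 \right)} - \left(-116 - 97\right) = 54 \cdot 4 \cdot 5^{2} - \left(-116 - 97\right) = 54 \cdot 4 \cdot 25 - \left(-116 - 97\right) = 54 \cdot 100 - -213 = 5400 + 213 = 5613$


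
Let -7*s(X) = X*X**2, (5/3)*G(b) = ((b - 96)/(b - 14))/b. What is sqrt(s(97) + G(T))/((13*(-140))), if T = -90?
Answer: -3*I*sqrt(47986322566)/3312400 ≈ -0.1984*I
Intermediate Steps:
G(b) = 3*(-96 + b)/(5*b*(-14 + b)) (G(b) = 3*(((b - 96)/(b - 14))/b)/5 = 3*(((-96 + b)/(-14 + b))/b)/5 = 3*((-96 + b)/(b*(-14 + b)))/5 = 3*(-96 + b)/(5*b*(-14 + b)))
s(X) = -X**3/7 (s(X) = -X*X**2/7 = -X**3/7)
sqrt(s(97) + G(T))/((13*(-140))) = sqrt(-1/7*97**3 + (3/5)*(-96 - 90)/(-90*(-14 - 90)))/((13*(-140))) = sqrt(-1/7*912673 + (3/5)*(-1/90)*(-186)/(-104))/(-1820) = sqrt(-912673/7 + (3/5)*(-1/90)*(-1/104)*(-186))*(-1/1820) = sqrt(-912673/7 - 31/2600)*(-1/1820) = sqrt(-2372950017/18200)*(-1/1820) = (3*I*sqrt(47986322566)/1820)*(-1/1820) = -3*I*sqrt(47986322566)/3312400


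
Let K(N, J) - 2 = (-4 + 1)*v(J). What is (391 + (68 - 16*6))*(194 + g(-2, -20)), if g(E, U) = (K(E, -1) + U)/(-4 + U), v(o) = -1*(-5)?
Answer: 567369/8 ≈ 70921.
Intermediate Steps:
v(o) = 5
K(N, J) = -13 (K(N, J) = 2 + (-4 + 1)*5 = 2 - 3*5 = 2 - 15 = -13)
g(E, U) = (-13 + U)/(-4 + U)
(391 + (68 - 16*6))*(194 + g(-2, -20)) = (391 + (68 - 16*6))*(194 + (-13 - 20)/(-4 - 20)) = (391 + (68 - 1*96))*(194 - 33/(-24)) = (391 + (68 - 96))*(194 - 1/24*(-33)) = (391 - 28)*(194 + 11/8) = 363*(1563/8) = 567369/8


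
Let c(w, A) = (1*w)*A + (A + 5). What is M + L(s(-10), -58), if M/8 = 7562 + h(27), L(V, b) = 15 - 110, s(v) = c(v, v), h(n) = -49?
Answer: 60009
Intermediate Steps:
c(w, A) = 5 + A + A*w (c(w, A) = w*A + (5 + A) = A*w + (5 + A) = 5 + A + A*w)
s(v) = 5 + v + v² (s(v) = 5 + v + v*v = 5 + v + v²)
L(V, b) = -95
M = 60104 (M = 8*(7562 - 49) = 8*7513 = 60104)
M + L(s(-10), -58) = 60104 - 95 = 60009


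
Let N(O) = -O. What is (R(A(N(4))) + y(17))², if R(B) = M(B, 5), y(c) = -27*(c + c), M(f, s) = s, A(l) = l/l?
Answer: 833569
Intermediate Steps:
A(l) = 1
y(c) = -54*c
R(B) = 5
(R(A(N(4))) + y(17))² = (5 - 54*17)² = (5 - 918)² = (-913)² = 833569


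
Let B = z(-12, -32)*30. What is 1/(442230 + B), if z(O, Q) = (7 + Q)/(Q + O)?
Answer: 22/9729435 ≈ 2.2612e-6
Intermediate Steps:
z(O, Q) = (7 + Q)/(O + Q)
B = 375/22 (B = ((7 - 32)/(-12 - 32))*30 = (-25/(-44))*30 = -1/44*(-25)*30 = (25/44)*30 = 375/22 ≈ 17.045)
1/(442230 + B) = 1/(442230 + 375/22) = 1/(9729435/22) = 22/9729435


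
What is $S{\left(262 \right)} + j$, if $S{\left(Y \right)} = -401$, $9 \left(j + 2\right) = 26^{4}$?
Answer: $\frac{453349}{9} \approx 50372.0$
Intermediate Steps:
$j = \frac{456958}{9}$ ($j = -2 + \frac{26^{4}}{9} = -2 + \frac{1}{9} \cdot 456976 = -2 + \frac{456976}{9} = \frac{456958}{9} \approx 50773.0$)
$S{\left(262 \right)} + j = -401 + \frac{456958}{9} = \frac{453349}{9}$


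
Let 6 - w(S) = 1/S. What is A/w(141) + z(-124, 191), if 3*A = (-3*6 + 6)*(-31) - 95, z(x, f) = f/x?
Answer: 1452961/104780 ≈ 13.867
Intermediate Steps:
w(S) = 6 - 1/S
A = 277/3 (A = ((-3*6 + 6)*(-31) - 95)/3 = ((-18 + 6)*(-31) - 95)/3 = (-12*(-31) - 95)/3 = (372 - 95)/3 = (⅓)*277 = 277/3 ≈ 92.333)
A/w(141) + z(-124, 191) = 277/(3*(6 - 1/141)) + 191/(-124) = 277/(3*(6 - 1*1/141)) + 191*(-1/124) = 277/(3*(6 - 1/141)) - 191/124 = 277/(3*(845/141)) - 191/124 = (277/3)*(141/845) - 191/124 = 13019/845 - 191/124 = 1452961/104780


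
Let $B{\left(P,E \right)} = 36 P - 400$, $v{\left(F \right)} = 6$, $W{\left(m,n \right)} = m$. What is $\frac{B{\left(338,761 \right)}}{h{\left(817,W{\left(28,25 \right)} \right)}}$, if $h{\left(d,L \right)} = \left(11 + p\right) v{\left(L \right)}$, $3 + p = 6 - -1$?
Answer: $\frac{5884}{45} \approx 130.76$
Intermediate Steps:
$p = 4$ ($p = -3 + \left(6 - -1\right) = -3 + \left(6 + 1\right) = -3 + 7 = 4$)
$B{\left(P,E \right)} = -400 + 36 P$
$h{\left(d,L \right)} = 90$ ($h{\left(d,L \right)} = \left(11 + 4\right) 6 = 15 \cdot 6 = 90$)
$\frac{B{\left(338,761 \right)}}{h{\left(817,W{\left(28,25 \right)} \right)}} = \frac{-400 + 36 \cdot 338}{90} = \left(-400 + 12168\right) \frac{1}{90} = 11768 \cdot \frac{1}{90} = \frac{5884}{45}$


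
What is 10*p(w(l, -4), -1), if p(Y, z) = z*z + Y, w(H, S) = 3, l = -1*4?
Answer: 40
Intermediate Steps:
l = -4
p(Y, z) = Y + z² (p(Y, z) = z² + Y = Y + z²)
10*p(w(l, -4), -1) = 10*(3 + (-1)²) = 10*(3 + 1) = 10*4 = 40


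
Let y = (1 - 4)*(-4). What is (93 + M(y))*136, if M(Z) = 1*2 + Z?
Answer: 14552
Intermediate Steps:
y = 12 (y = -3*(-4) = 12)
M(Z) = 2 + Z
(93 + M(y))*136 = (93 + (2 + 12))*136 = (93 + 14)*136 = 107*136 = 14552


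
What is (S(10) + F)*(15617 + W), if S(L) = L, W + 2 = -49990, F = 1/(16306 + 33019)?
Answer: -678220125/1973 ≈ -3.4375e+5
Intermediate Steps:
F = 1/49325 ≈ 2.0274e-5
W = -49992 (W = -2 - 49990 = -49992)
(S(10) + F)*(15617 + W) = (10 + 1/49325)*(15617 - 49992) = (493251/49325)*(-34375) = -678220125/1973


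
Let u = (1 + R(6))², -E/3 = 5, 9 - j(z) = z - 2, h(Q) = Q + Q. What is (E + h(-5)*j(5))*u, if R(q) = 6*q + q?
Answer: -138675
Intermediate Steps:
h(Q) = 2*Q
R(q) = 7*q
j(z) = 11 - z (j(z) = 9 - (z - 2) = 9 - (-2 + z) = 9 + (2 - z) = 11 - z)
E = -15 (E = -3*5 = -15)
u = 1849 (u = (1 + 7*6)² = (1 + 42)² = 43² = 1849)
(E + h(-5)*j(5))*u = (-15 + (2*(-5))*(11 - 1*5))*1849 = (-15 - 10*(11 - 5))*1849 = (-15 - 10*6)*1849 = (-15 - 60)*1849 = -75*1849 = -138675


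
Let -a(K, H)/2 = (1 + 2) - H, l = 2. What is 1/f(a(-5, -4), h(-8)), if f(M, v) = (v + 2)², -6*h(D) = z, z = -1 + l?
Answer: 36/121 ≈ 0.29752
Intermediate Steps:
z = 1 (z = -1 + 2 = 1)
h(D) = -⅙ (h(D) = -⅙*1 = -⅙)
a(K, H) = -6 + 2*H (a(K, H) = -2*((1 + 2) - H) = -2*(3 - H) = -6 + 2*H)
f(M, v) = (2 + v)²
1/f(a(-5, -4), h(-8)) = 1/((2 - ⅙)²) = 1/((11/6)²) = 1/(121/36) = 36/121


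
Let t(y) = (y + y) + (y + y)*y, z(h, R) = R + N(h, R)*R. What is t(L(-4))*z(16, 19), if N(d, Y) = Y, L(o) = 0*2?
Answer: 0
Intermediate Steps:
L(o) = 0
z(h, R) = R + R**2 (z(h, R) = R + R*R = R + R**2)
t(y) = 2*y + 2*y**2 (t(y) = 2*y + (2*y)*y = 2*y + 2*y**2)
t(L(-4))*z(16, 19) = (2*0*(1 + 0))*(19*(1 + 19)) = (2*0*1)*(19*20) = 0*380 = 0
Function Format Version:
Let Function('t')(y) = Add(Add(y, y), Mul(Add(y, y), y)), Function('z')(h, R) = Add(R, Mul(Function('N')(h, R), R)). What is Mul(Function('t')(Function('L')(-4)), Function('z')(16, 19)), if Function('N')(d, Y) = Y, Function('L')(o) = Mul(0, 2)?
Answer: 0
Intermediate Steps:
Function('L')(o) = 0
Function('z')(h, R) = Add(R, Pow(R, 2)) (Function('z')(h, R) = Add(R, Mul(R, R)) = Add(R, Pow(R, 2)))
Function('t')(y) = Add(Mul(2, y), Mul(2, Pow(y, 2))) (Function('t')(y) = Add(Mul(2, y), Mul(Mul(2, y), y)) = Add(Mul(2, y), Mul(2, Pow(y, 2))))
Mul(Function('t')(Function('L')(-4)), Function('z')(16, 19)) = Mul(Mul(2, 0, Add(1, 0)), Mul(19, Add(1, 19))) = Mul(Mul(2, 0, 1), Mul(19, 20)) = Mul(0, 380) = 0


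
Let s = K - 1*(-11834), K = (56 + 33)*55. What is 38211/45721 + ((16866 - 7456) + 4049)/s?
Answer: 1254590758/764866609 ≈ 1.6403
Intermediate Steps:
K = 4895 (K = 89*55 = 4895)
s = 16729 (s = 4895 - 1*(-11834) = 4895 + 11834 = 16729)
38211/45721 + ((16866 - 7456) + 4049)/s = 38211/45721 + ((16866 - 7456) + 4049)/16729 = 38211*(1/45721) + (9410 + 4049)*(1/16729) = 38211/45721 + 13459*(1/16729) = 38211/45721 + 13459/16729 = 1254590758/764866609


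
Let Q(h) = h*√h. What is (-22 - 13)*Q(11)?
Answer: -385*√11 ≈ -1276.9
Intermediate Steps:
Q(h) = h^(3/2)
(-22 - 13)*Q(11) = (-22 - 13)*11^(3/2) = -385*√11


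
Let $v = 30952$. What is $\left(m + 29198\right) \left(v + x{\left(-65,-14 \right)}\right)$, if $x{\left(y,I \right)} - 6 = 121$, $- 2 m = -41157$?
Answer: $\frac{3094007687}{2} \approx 1.547 \cdot 10^{9}$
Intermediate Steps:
$m = \frac{41157}{2}$ ($m = \left(- \frac{1}{2}\right) \left(-41157\right) = \frac{41157}{2} \approx 20579.0$)
$x{\left(y,I \right)} = 127$ ($x{\left(y,I \right)} = 6 + 121 = 127$)
$\left(m + 29198\right) \left(v + x{\left(-65,-14 \right)}\right) = \left(\frac{41157}{2} + 29198\right) \left(30952 + 127\right) = \frac{99553}{2} \cdot 31079 = \frac{3094007687}{2}$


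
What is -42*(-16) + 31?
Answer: 703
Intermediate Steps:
-42*(-16) + 31 = 672 + 31 = 703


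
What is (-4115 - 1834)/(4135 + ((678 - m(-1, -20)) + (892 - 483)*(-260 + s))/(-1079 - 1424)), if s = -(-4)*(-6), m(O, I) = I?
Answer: -14890347/10465363 ≈ -1.4228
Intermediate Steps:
s = -24 (s = -4*6 = -24)
(-4115 - 1834)/(4135 + ((678 - m(-1, -20)) + (892 - 483)*(-260 + s))/(-1079 - 1424)) = (-4115 - 1834)/(4135 + ((678 - 1*(-20)) + (892 - 483)*(-260 - 24))/(-1079 - 1424)) = -5949/(4135 + ((678 + 20) + 409*(-284))/(-2503)) = -5949/(4135 + (698 - 116156)*(-1/2503)) = -5949/(4135 - 115458*(-1/2503)) = -5949/(4135 + 115458/2503) = -5949/10465363/2503 = -5949*2503/10465363 = -14890347/10465363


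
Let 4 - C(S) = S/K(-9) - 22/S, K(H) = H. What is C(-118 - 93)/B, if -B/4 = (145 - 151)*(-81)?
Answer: 37123/3691656 ≈ 0.010056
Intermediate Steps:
B = -1944 (B = -4*(145 - 151)*(-81) = -(-24)*(-81) = -4*486 = -1944)
C(S) = 4 + 22/S + S/9 (C(S) = 4 - (S/(-9) - 22/S) = 4 - (S*(-⅑) - 22/S) = 4 - (-S/9 - 22/S) = 4 - (-22/S - S/9) = 4 + (22/S + S/9) = 4 + 22/S + S/9)
C(-118 - 93)/B = (4 + 22/(-118 - 93) + (-118 - 93)/9)/(-1944) = (4 + 22/(-211) + (⅑)*(-211))*(-1/1944) = (4 + 22*(-1/211) - 211/9)*(-1/1944) = (4 - 22/211 - 211/9)*(-1/1944) = -37123/1899*(-1/1944) = 37123/3691656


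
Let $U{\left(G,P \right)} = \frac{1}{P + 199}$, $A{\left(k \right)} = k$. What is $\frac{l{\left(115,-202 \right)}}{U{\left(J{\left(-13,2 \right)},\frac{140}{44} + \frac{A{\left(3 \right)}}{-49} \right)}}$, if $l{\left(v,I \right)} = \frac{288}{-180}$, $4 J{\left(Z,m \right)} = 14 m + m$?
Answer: $- \frac{871544}{2695} \approx -323.39$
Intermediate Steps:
$J{\left(Z,m \right)} = \frac{15 m}{4}$ ($J{\left(Z,m \right)} = \frac{14 m + m}{4} = \frac{15 m}{4}$)
$U{\left(G,P \right)} = \frac{1}{199 + P}$
$l{\left(v,I \right)} = - \frac{8}{5}$ ($l{\left(v,I \right)} = 288 \left(- \frac{1}{180}\right) = - \frac{8}{5}$)
$\frac{l{\left(115,-202 \right)}}{U{\left(J{\left(-13,2 \right)},\frac{140}{44} + \frac{A{\left(3 \right)}}{-49} \right)}} = - \frac{8}{5 \frac{1}{199 + \left(\frac{140}{44} + \frac{3}{-49}\right)}} = - \frac{8}{5 \frac{1}{199 + \left(140 \cdot \frac{1}{44} + 3 \left(- \frac{1}{49}\right)\right)}} = - \frac{8}{5 \frac{1}{199 + \left(\frac{35}{11} - \frac{3}{49}\right)}} = - \frac{8}{5 \frac{1}{199 + \frac{1682}{539}}} = - \frac{8}{5 \frac{1}{\frac{108943}{539}}} = - \frac{8}{5 \cdot \frac{539}{108943}} = \left(- \frac{8}{5}\right) \frac{108943}{539} = - \frac{871544}{2695}$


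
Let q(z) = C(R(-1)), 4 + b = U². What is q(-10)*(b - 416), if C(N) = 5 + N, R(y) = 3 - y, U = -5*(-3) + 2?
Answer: -1179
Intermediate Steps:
U = 17 (U = 15 + 2 = 17)
b = 285 (b = -4 + 17² = -4 + 289 = 285)
q(z) = 9 (q(z) = 5 + (3 - 1*(-1)) = 5 + (3 + 1) = 5 + 4 = 9)
q(-10)*(b - 416) = 9*(285 - 416) = 9*(-131) = -1179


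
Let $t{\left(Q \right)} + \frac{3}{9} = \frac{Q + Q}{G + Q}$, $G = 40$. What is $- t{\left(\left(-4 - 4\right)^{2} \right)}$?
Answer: $- \frac{35}{39} \approx -0.89744$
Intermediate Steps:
$t{\left(Q \right)} = - \frac{1}{3} + \frac{2 Q}{40 + Q}$ ($t{\left(Q \right)} = - \frac{1}{3} + \frac{Q + Q}{40 + Q} = - \frac{1}{3} + \frac{2 Q}{40 + Q}$)
$- t{\left(\left(-4 - 4\right)^{2} \right)} = - \frac{5 \left(-8 + \left(-4 - 4\right)^{2}\right)}{3 \left(40 + \left(-4 - 4\right)^{2}\right)} = - \frac{5 \left(-8 + \left(-8\right)^{2}\right)}{3 \left(40 + \left(-8\right)^{2}\right)} = - \frac{5 \left(-8 + 64\right)}{3 \left(40 + 64\right)} = - \frac{5 \cdot 56}{3 \cdot 104} = \left(-1\right) \frac{35}{39} = - \frac{35}{39}$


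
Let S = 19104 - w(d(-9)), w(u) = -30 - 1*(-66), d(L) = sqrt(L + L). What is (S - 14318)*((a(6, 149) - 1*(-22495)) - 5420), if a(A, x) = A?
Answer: 81134750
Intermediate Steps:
d(L) = sqrt(2)*sqrt(L) (d(L) = sqrt(2*L) = sqrt(2)*sqrt(L))
w(u) = 36 (w(u) = -30 + 66 = 36)
S = 19068 (S = 19104 - 1*36 = 19104 - 36 = 19068)
(S - 14318)*((a(6, 149) - 1*(-22495)) - 5420) = (19068 - 14318)*((6 - 1*(-22495)) - 5420) = 4750*((6 + 22495) - 5420) = 4750*(22501 - 5420) = 4750*17081 = 81134750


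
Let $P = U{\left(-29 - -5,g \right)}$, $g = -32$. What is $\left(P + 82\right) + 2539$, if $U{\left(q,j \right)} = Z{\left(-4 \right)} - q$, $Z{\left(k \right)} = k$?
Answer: $2641$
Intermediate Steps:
$U{\left(q,j \right)} = -4 - q$
$P = 20$ ($P = -4 - \left(-29 - -5\right) = -4 - \left(-29 + 5\right) = -4 - -24 = -4 + 24 = 20$)
$\left(P + 82\right) + 2539 = \left(20 + 82\right) + 2539 = 102 + 2539 = 2641$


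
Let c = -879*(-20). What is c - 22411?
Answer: -4831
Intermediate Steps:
c = 17580
c - 22411 = 17580 - 22411 = -4831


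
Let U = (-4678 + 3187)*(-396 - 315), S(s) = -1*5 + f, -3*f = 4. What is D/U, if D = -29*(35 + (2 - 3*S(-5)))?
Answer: -232/151443 ≈ -0.0015319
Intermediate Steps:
f = -4/3 (f = -1/3*4 = -4/3 ≈ -1.3333)
S(s) = -19/3 (S(s) = -1*5 - 4/3 = -5 - 4/3 = -19/3)
U = 1060101 (U = -1491*(-711) = 1060101)
D = -1624 (D = -29*(35 + (2 - 3*(-19/3))) = -29*(35 + (2 + 19)) = -29*(35 + 21) = -29*56 = -1624)
D/U = -1624/1060101 = -1624*1/1060101 = -232/151443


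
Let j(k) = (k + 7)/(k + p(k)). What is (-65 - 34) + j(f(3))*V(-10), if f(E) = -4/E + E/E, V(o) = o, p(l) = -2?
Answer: -493/7 ≈ -70.429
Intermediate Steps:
f(E) = 1 - 4/E (f(E) = -4/E + 1 = 1 - 4/E)
j(k) = (7 + k)/(-2 + k) (j(k) = (k + 7)/(k - 2) = (7 + k)/(-2 + k))
(-65 - 34) + j(f(3))*V(-10) = (-65 - 34) + ((7 + (-4 + 3)/3)/(-2 + (-4 + 3)/3))*(-10) = -99 + ((7 + (⅓)*(-1))/(-2 + (⅓)*(-1)))*(-10) = -99 + ((7 - ⅓)/(-2 - ⅓))*(-10) = -99 + ((20/3)/(-7/3))*(-10) = -99 - 3/7*20/3*(-10) = -99 - 20/7*(-10) = -99 + 200/7 = -493/7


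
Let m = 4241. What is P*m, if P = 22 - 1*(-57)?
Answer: 335039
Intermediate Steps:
P = 79 (P = 22 + 57 = 79)
P*m = 79*4241 = 335039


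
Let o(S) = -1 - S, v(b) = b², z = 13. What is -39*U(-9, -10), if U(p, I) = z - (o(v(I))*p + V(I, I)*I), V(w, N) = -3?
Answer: 36114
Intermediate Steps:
U(p, I) = 13 + 3*I - p*(-1 - I²) (U(p, I) = 13 - ((-1 - I²)*p - 3*I) = 13 - (p*(-1 - I²) - 3*I) = 13 - (-3*I + p*(-1 - I²)) = 13 + (3*I - p*(-1 - I²)) = 13 + 3*I - p*(-1 - I²))
-39*U(-9, -10) = -39*(13 + 3*(-10) - 9*(1 + (-10)²)) = -39*(13 - 30 - 9*(1 + 100)) = -39*(13 - 30 - 9*101) = -39*(13 - 30 - 909) = -39*(-926) = 36114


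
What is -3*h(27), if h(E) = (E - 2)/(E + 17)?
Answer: -75/44 ≈ -1.7045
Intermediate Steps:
h(E) = (-2 + E)/(17 + E)
-3*h(27) = -3*(-2 + 27)/(17 + 27) = -3*25/44 = -75/44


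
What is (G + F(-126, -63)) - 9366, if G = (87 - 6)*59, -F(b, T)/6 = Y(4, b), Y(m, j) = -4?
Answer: -4563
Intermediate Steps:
F(b, T) = 24 (F(b, T) = -6*(-4) = 24)
G = 4779 (G = 81*59 = 4779)
(G + F(-126, -63)) - 9366 = (4779 + 24) - 9366 = 4803 - 9366 = -4563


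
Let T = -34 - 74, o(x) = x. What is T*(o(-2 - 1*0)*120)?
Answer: 25920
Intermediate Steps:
T = -108
T*(o(-2 - 1*0)*120) = -108*(-2 - 1*0)*120 = -108*(-2 + 0)*120 = -(-216)*120 = -108*(-240) = 25920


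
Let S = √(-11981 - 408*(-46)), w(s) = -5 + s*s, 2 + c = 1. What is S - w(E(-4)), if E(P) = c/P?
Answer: 79/16 + √6787 ≈ 87.321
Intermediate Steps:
c = -1 (c = -2 + 1 = -1)
E(P) = -1/P
w(s) = -5 + s²
S = √6787 (S = √(-11981 + 18768) = √6787 ≈ 82.383)
S - w(E(-4)) = √6787 - (-5 + (-1/(-4))²) = √6787 - (-5 + (-1*(-¼))²) = √6787 - (-5 + (¼)²) = √6787 - (-5 + 1/16) = √6787 - 1*(-79/16) = √6787 + 79/16 = 79/16 + √6787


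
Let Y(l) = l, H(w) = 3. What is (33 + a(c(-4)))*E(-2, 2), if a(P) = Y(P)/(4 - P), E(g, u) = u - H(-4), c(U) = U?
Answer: -65/2 ≈ -32.500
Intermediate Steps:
E(g, u) = -3 + u (E(g, u) = u - 1*3 = u - 3 = -3 + u)
a(P) = P/(4 - P)
(33 + a(c(-4)))*E(-2, 2) = (33 - 1*(-4)/(-4 - 4))*(-3 + 2) = (33 - 1*(-4)/(-8))*(-1) = (33 - 1*(-4)*(-1/8))*(-1) = (33 - 1/2)*(-1) = (65/2)*(-1) = -65/2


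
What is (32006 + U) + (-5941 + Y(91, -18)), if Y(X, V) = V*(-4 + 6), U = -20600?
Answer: 5429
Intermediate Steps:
Y(X, V) = 2*V (Y(X, V) = V*2 = 2*V)
(32006 + U) + (-5941 + Y(91, -18)) = (32006 - 20600) + (-5941 + 2*(-18)) = 11406 + (-5941 - 36) = 11406 - 5977 = 5429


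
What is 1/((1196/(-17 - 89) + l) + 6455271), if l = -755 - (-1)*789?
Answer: 53/342130567 ≈ 1.5491e-7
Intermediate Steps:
l = 34 (l = -755 - 1*(-789) = -755 + 789 = 34)
1/((1196/(-17 - 89) + l) + 6455271) = 1/((1196/(-17 - 89) + 34) + 6455271) = 1/((1196/(-106) + 34) + 6455271) = 1/((1196*(-1/106) + 34) + 6455271) = 1/((-598/53 + 34) + 6455271) = 1/(1204/53 + 6455271) = 1/(342130567/53) = 53/342130567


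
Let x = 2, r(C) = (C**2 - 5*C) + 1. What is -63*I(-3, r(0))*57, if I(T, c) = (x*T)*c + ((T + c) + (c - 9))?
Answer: 57456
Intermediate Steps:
r(C) = 1 + C**2 - 5*C
I(T, c) = -9 + T + 2*c + 2*T*c (I(T, c) = (2*T)*c + ((T + c) + (c - 9)) = 2*T*c + ((T + c) + (-9 + c)) = 2*T*c + (-9 + T + 2*c) = -9 + T + 2*c + 2*T*c)
-63*I(-3, r(0))*57 = -63*(-9 - 3 + 2*(1 + 0**2 - 5*0) + 2*(-3)*(1 + 0**2 - 5*0))*57 = -63*(-9 - 3 + 2*(1 + 0 + 0) + 2*(-3)*(1 + 0 + 0))*57 = -63*(-9 - 3 + 2*1 + 2*(-3)*1)*57 = -63*(-9 - 3 + 2 - 6)*57 = -63*(-16)*57 = 1008*57 = 57456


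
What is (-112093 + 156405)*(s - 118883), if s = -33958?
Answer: -6772690392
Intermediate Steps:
(-112093 + 156405)*(s - 118883) = (-112093 + 156405)*(-33958 - 118883) = 44312*(-152841) = -6772690392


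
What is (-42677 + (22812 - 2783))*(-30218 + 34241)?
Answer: -91112904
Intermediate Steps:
(-42677 + (22812 - 2783))*(-30218 + 34241) = (-42677 + 20029)*4023 = -22648*4023 = -91112904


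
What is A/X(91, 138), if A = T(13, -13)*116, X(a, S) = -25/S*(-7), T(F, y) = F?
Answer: 208104/175 ≈ 1189.2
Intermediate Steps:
X(a, S) = 175/S
A = 1508 (A = 13*116 = 1508)
A/X(91, 138) = 1508/((175/138)) = 1508/((175*(1/138))) = 1508/(175/138) = 1508*(138/175) = 208104/175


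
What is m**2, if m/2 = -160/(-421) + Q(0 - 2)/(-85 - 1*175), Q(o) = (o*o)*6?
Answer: 247999504/748843225 ≈ 0.33118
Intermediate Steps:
Q(o) = 6*o**2 (Q(o) = o**2*6 = 6*o**2)
m = 15748/27365 (m = 2*(-160/(-421) + (6*(0 - 2)**2)/(-85 - 1*175)) = 2*(-160*(-1/421) + (6*(-2)**2)/(-85 - 175)) = 2*(160/421 + (6*4)/(-260)) = 2*(160/421 + 24*(-1/260)) = 2*(160/421 - 6/65) = 2*(7874/27365) = 15748/27365 ≈ 0.57548)
m**2 = (15748/27365)**2 = 247999504/748843225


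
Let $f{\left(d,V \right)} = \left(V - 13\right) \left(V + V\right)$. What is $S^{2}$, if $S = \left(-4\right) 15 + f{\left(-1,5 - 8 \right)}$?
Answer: $1296$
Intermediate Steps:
$f{\left(d,V \right)} = 2 V \left(-13 + V\right)$ ($f{\left(d,V \right)} = \left(-13 + V\right) 2 V = 2 V \left(-13 + V\right)$)
$S = 36$ ($S = \left(-4\right) 15 + 2 \left(5 - 8\right) \left(-13 + \left(5 - 8\right)\right) = -60 + 2 \left(5 - 8\right) \left(-13 + \left(5 - 8\right)\right) = -60 + 2 \left(-3\right) \left(-13 - 3\right) = -60 + 2 \left(-3\right) \left(-16\right) = -60 + 96 = 36$)
$S^{2} = 36^{2} = 1296$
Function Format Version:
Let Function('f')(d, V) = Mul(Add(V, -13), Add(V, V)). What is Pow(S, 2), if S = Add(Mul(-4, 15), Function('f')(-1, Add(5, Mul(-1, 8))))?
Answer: 1296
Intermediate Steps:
Function('f')(d, V) = Mul(2, V, Add(-13, V)) (Function('f')(d, V) = Mul(Add(-13, V), Mul(2, V)) = Mul(2, V, Add(-13, V)))
S = 36 (S = Add(Mul(-4, 15), Mul(2, Add(5, Mul(-1, 8)), Add(-13, Add(5, Mul(-1, 8))))) = Add(-60, Mul(2, Add(5, -8), Add(-13, Add(5, -8)))) = Add(-60, Mul(2, -3, Add(-13, -3))) = Add(-60, Mul(2, -3, -16)) = Add(-60, 96) = 36)
Pow(S, 2) = Pow(36, 2) = 1296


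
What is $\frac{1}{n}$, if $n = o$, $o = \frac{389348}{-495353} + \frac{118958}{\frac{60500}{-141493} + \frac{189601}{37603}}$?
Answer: $\frac{38125461350191}{982792822077669378} \approx 3.8793 \cdot 10^{-5}$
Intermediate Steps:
$o = \frac{982792822077669378}{38125461350191}$ ($o = 389348 \left(- \frac{1}{495353}\right) + \frac{118958}{60500 \left(- \frac{1}{141493}\right) + 189601 \cdot \frac{1}{37603}} = - \frac{389348}{495353} + \frac{118958}{- \frac{5500}{12863} + \frac{189601}{37603}} = - \frac{389348}{495353} + \frac{118958}{\frac{2232021163}{483687389}} = - \frac{389348}{495353} + 118958 \cdot \frac{483687389}{2232021163} = - \frac{389348}{495353} + \frac{1984085669678}{76966247} = \frac{982792822077669378}{38125461350191} \approx 25778.0$)
$n = \frac{982792822077669378}{38125461350191} \approx 25778.0$
$\frac{1}{n} = \frac{1}{\frac{982792822077669378}{38125461350191}} = \frac{38125461350191}{982792822077669378}$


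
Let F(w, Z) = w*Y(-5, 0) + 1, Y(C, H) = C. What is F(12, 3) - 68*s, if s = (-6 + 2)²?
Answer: -1147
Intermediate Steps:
F(w, Z) = 1 - 5*w (F(w, Z) = w*(-5) + 1 = -5*w + 1 = 1 - 5*w)
s = 16 (s = (-4)² = 16)
F(12, 3) - 68*s = (1 - 5*12) - 68*16 = (1 - 60) - 1088 = -59 - 1088 = -1147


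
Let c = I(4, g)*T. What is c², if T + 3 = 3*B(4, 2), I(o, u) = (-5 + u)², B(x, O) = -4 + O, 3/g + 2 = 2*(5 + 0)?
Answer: 151807041/4096 ≈ 37062.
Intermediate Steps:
g = 3/8 (g = 3/(-2 + 2*(5 + 0)) = 3/(-2 + 2*5) = 3/(-2 + 10) = 3/8 ≈ 0.37500)
T = -9 (T = -3 + 3*(-4 + 2) = -3 + 3*(-2) = -3 - 6 = -9)
c = -12321/64 (c = (-5 + 3/8)²*(-9) = (-37/8)²*(-9) = (1369/64)*(-9) = -12321/64 ≈ -192.52)
c² = (-12321/64)² = 151807041/4096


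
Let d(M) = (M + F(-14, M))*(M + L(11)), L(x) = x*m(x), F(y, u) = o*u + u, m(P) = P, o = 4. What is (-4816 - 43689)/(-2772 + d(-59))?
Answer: 9701/4944 ≈ 1.9622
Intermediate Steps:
F(y, u) = 5*u (F(y, u) = 4*u + u = 5*u)
L(x) = x² (L(x) = x*x = x²)
d(M) = 6*M*(121 + M) (d(M) = (M + 5*M)*(M + 11²) = (6*M)*(M + 121) = (6*M)*(121 + M) = 6*M*(121 + M))
(-4816 - 43689)/(-2772 + d(-59)) = (-4816 - 43689)/(-2772 + 6*(-59)*(121 - 59)) = -48505/(-2772 + 6*(-59)*62) = -48505/(-2772 - 21948) = -48505/(-24720) = -48505*(-1/24720) = 9701/4944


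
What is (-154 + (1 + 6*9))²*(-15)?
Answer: -147015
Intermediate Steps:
(-154 + (1 + 6*9))²*(-15) = (-154 + (1 + 54))²*(-15) = (-154 + 55)²*(-15) = (-99)²*(-15) = 9801*(-15) = -147015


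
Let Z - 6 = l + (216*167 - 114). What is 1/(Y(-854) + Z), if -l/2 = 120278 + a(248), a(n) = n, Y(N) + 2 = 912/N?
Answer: -427/87573886 ≈ -4.8759e-6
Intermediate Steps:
Y(N) = -2 + 912/N
l = -241052 (l = -2*(120278 + 248) = -2*120526 = -241052)
Z = -205088 (Z = 6 + (-241052 + (216*167 - 114)) = 6 + (-241052 + (36072 - 114)) = 6 + (-241052 + 35958) = 6 - 205094 = -205088)
1/(Y(-854) + Z) = 1/((-2 + 912/(-854)) - 205088) = 1/((-2 + 912*(-1/854)) - 205088) = 1/((-2 - 456/427) - 205088) = 1/(-1310/427 - 205088) = 1/(-87573886/427) = -427/87573886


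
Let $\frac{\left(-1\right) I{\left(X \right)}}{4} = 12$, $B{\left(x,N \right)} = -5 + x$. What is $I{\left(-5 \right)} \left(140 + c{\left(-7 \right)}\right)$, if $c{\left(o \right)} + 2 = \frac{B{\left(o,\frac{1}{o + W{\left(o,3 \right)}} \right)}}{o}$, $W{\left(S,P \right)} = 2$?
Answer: $- \frac{46944}{7} \approx -6706.3$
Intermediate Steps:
$I{\left(X \right)} = -48$ ($I{\left(X \right)} = \left(-4\right) 12 = -48$)
$c{\left(o \right)} = -2 + \frac{-5 + o}{o}$
$I{\left(-5 \right)} \left(140 + c{\left(-7 \right)}\right) = - 48 \left(140 + \frac{-5 - -7}{-7}\right) = - 48 \left(140 - \frac{-5 + 7}{7}\right) = - 48 \left(140 - \frac{2}{7}\right) = \left(-48\right) \frac{978}{7} = - \frac{46944}{7}$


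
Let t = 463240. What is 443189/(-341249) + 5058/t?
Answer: -101788417459/79040093380 ≈ -1.2878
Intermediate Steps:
443189/(-341249) + 5058/t = 443189/(-341249) + 5058/463240 = 443189*(-1/341249) + 5058*(1/463240) = -443189/341249 + 2529/231620 = -101788417459/79040093380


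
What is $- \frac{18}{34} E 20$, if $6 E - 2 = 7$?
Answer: $- \frac{270}{17} \approx -15.882$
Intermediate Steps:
$E = \frac{3}{2}$ ($E = \frac{1}{3} + \frac{1}{6} \cdot 7 = \frac{1}{3} + \frac{7}{6} = \frac{3}{2} \approx 1.5$)
$- \frac{18}{34} E 20 = - \frac{18}{34} \cdot \frac{3}{2} \cdot 20 = \left(-18\right) \frac{1}{34} \cdot \frac{3}{2} \cdot 20 = \left(- \frac{9}{17}\right) \frac{3}{2} \cdot 20 = \left(- \frac{27}{34}\right) 20 = - \frac{270}{17}$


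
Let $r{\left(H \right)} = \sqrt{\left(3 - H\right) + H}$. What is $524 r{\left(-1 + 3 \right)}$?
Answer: $524 \sqrt{3} \approx 907.59$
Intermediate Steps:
$r{\left(H \right)} = \sqrt{3}$
$524 r{\left(-1 + 3 \right)} = 524 \sqrt{3}$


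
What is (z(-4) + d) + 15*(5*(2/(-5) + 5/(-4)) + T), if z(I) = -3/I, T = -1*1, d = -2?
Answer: -140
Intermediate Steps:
T = -1
(z(-4) + d) + 15*(5*(2/(-5) + 5/(-4)) + T) = (-3/(-4) - 2) + 15*(5*(2/(-5) + 5/(-4)) - 1) = (-3*(-1/4) - 2) + 15*(5*(2*(-1/5) + 5*(-1/4)) - 1) = (3/4 - 2) + 15*(5*(-2/5 - 5/4) - 1) = -5/4 + 15*(5*(-33/20) - 1) = -5/4 + 15*(-33/4 - 1) = -5/4 + 15*(-37/4) = -5/4 - 555/4 = -140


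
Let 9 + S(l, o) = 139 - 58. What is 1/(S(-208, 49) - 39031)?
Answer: -1/38959 ≈ -2.5668e-5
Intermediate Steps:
S(l, o) = 72 (S(l, o) = -9 + (139 - 58) = -9 + 81 = 72)
1/(S(-208, 49) - 39031) = 1/(72 - 39031) = 1/(-38959) = -1/38959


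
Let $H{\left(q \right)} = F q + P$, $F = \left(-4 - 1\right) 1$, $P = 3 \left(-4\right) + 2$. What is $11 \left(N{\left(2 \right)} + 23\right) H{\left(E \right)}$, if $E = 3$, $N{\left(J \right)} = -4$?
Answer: $-5225$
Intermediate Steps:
$P = -10$ ($P = -12 + 2 = -10$)
$F = -5$ ($F = \left(-5\right) 1 = -5$)
$H{\left(q \right)} = -10 - 5 q$ ($H{\left(q \right)} = - 5 q - 10 = -10 - 5 q$)
$11 \left(N{\left(2 \right)} + 23\right) H{\left(E \right)} = 11 \left(-4 + 23\right) \left(-10 - 15\right) = 11 \cdot 19 \left(-10 - 15\right) = 209 \left(-25\right) = -5225$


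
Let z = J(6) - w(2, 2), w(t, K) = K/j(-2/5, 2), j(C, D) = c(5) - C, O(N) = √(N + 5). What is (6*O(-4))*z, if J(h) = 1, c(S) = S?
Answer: 34/9 ≈ 3.7778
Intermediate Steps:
O(N) = √(5 + N)
j(C, D) = 5 - C
w(t, K) = 5*K/27 (w(t, K) = K/(5 - (-2)/5) = K/(5 - 1*(-⅖)) = K/(5 + ⅖) = K/(27/5) = K*(5/27) = 5*K/27)
z = 17/27 (z = 1 - 5*2/27 = 1 - 1*10/27 = 1 - 10/27 = 17/27 ≈ 0.62963)
(6*O(-4))*z = (6*√(5 - 4))*(17/27) = (6*√1)*(17/27) = (6*1)*(17/27) = 6*(17/27) = 34/9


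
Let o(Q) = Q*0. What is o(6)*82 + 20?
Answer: 20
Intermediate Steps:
o(Q) = 0
o(6)*82 + 20 = 0*82 + 20 = 0 + 20 = 20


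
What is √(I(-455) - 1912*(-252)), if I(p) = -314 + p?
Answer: √481055 ≈ 693.58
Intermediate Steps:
√(I(-455) - 1912*(-252)) = √((-314 - 455) - 1912*(-252)) = √(-769 + 481824) = √481055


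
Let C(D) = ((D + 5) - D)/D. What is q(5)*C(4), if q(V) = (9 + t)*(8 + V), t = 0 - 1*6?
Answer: 195/4 ≈ 48.750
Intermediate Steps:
t = -6 (t = 0 - 6 = -6)
C(D) = 5/D (C(D) = ((5 + D) - D)/D = 5/D)
q(V) = 24 + 3*V (q(V) = (9 - 6)*(8 + V) = 3*(8 + V) = 24 + 3*V)
q(5)*C(4) = (24 + 3*5)*(5/4) = (24 + 15)*(5*(¼)) = 39*(5/4) = 195/4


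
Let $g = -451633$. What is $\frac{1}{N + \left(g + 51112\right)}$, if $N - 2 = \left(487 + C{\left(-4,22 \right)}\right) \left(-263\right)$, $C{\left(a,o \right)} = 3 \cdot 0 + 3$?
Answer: $- \frac{1}{529389} \approx -1.889 \cdot 10^{-6}$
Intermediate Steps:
$C{\left(a,o \right)} = 3$ ($C{\left(a,o \right)} = 0 + 3 = 3$)
$N = -128868$ ($N = 2 + \left(487 + 3\right) \left(-263\right) = 2 + 490 \left(-263\right) = 2 - 128870 = -128868$)
$\frac{1}{N + \left(g + 51112\right)} = \frac{1}{-128868 + \left(-451633 + 51112\right)} = \frac{1}{-128868 - 400521} = \frac{1}{-529389} = - \frac{1}{529389}$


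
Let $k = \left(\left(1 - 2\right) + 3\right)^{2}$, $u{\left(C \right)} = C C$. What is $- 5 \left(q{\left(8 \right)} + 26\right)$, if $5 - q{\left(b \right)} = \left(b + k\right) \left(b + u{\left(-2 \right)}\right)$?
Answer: $565$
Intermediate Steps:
$u{\left(C \right)} = C^{2}$
$k = 4$ ($k = \left(-1 + 3\right)^{2} = 2^{2} = 4$)
$q{\left(b \right)} = 5 - \left(4 + b\right)^{2}$ ($q{\left(b \right)} = 5 - \left(b + 4\right) \left(b + \left(-2\right)^{2}\right) = 5 - \left(4 + b\right) \left(b + 4\right) = 5 - \left(4 + b\right) \left(4 + b\right) = 5 - \left(4 + b\right)^{2}$)
$- 5 \left(q{\left(8 \right)} + 26\right) = - 5 \left(\left(-11 - 8^{2} - 64\right) + 26\right) = - 5 \left(\left(-11 - 64 - 64\right) + 26\right) = - 5 \left(-139 + 26\right) = \left(-5\right) \left(-113\right) = 565$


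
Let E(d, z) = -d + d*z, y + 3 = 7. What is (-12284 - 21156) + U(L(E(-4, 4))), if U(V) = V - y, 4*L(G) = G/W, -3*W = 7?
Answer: -234099/7 ≈ -33443.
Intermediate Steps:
y = 4 (y = -3 + 7 = 4)
W = -7/3 (W = -1/3*7 = -7/3 ≈ -2.3333)
L(G) = -3*G/28 (L(G) = (G/(-7/3))/4 = (G*(-3/7))/4 = (-3*G/7)/4 = -3*G/28)
U(V) = -4 + V (U(V) = V - 1*4 = V - 4 = -4 + V)
(-12284 - 21156) + U(L(E(-4, 4))) = (-12284 - 21156) + (-4 - (-3)*(-1 + 4)/7) = -33440 + (-4 - (-3)*3/7) = -33440 + (-4 - 3/28*(-12)) = -33440 + (-4 + 9/7) = -33440 - 19/7 = -234099/7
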